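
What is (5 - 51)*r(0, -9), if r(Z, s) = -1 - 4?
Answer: 230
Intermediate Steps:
r(Z, s) = -5
(5 - 51)*r(0, -9) = (5 - 51)*(-5) = -46*(-5) = 230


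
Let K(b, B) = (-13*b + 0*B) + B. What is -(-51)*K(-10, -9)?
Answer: 6171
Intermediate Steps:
K(b, B) = B - 13*b (K(b, B) = (-13*b + 0) + B = -13*b + B = B - 13*b)
-(-51)*K(-10, -9) = -(-51)*(-9 - 13*(-10)) = -(-51)*(-9 + 130) = -(-51)*121 = -1*(-6171) = 6171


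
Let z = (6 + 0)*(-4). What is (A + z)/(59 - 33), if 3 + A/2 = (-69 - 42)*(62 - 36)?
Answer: -2901/13 ≈ -223.15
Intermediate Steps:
z = -24 (z = 6*(-4) = -24)
A = -5778 (A = -6 + 2*((-69 - 42)*(62 - 36)) = -6 + 2*(-111*26) = -6 + 2*(-2886) = -6 - 5772 = -5778)
(A + z)/(59 - 33) = (-5778 - 24)/(59 - 33) = -5802/26 = -5802*1/26 = -2901/13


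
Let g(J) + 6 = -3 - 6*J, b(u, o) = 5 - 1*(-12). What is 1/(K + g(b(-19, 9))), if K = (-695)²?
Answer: 1/482914 ≈ 2.0708e-6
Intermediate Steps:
b(u, o) = 17 (b(u, o) = 5 + 12 = 17)
K = 483025
g(J) = -9 - 6*J (g(J) = -6 + (-3 - 6*J) = -9 - 6*J)
1/(K + g(b(-19, 9))) = 1/(483025 + (-9 - 6*17)) = 1/(483025 + (-9 - 102)) = 1/(483025 - 111) = 1/482914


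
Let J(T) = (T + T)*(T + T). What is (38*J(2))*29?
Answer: 17632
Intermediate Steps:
J(T) = 4*T² (J(T) = (2*T)*(2*T) = 4*T²)
(38*J(2))*29 = (38*(4*2²))*29 = (38*(4*4))*29 = (38*16)*29 = 608*29 = 17632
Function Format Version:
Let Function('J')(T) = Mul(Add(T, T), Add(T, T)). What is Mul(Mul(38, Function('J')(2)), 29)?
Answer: 17632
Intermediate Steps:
Function('J')(T) = Mul(4, Pow(T, 2)) (Function('J')(T) = Mul(Mul(2, T), Mul(2, T)) = Mul(4, Pow(T, 2)))
Mul(Mul(38, Function('J')(2)), 29) = Mul(Mul(38, Mul(4, Pow(2, 2))), 29) = Mul(Mul(38, Mul(4, 4)), 29) = Mul(Mul(38, 16), 29) = Mul(608, 29) = 17632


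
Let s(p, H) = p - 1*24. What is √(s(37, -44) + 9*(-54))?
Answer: I*√473 ≈ 21.749*I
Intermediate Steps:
s(p, H) = -24 + p (s(p, H) = p - 24 = -24 + p)
√(s(37, -44) + 9*(-54)) = √((-24 + 37) + 9*(-54)) = √(13 - 486) = √(-473) = I*√473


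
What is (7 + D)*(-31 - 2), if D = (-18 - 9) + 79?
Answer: -1947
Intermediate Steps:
D = 52 (D = -27 + 79 = 52)
(7 + D)*(-31 - 2) = (7 + 52)*(-31 - 2) = 59*(-33) = -1947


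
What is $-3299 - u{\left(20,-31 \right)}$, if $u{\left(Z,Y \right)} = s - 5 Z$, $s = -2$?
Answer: $-3197$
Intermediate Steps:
$u{\left(Z,Y \right)} = -2 - 5 Z$
$-3299 - u{\left(20,-31 \right)} = -3299 - \left(-2 - 100\right) = -3299 - -102 = -3299 + 102 = -3197$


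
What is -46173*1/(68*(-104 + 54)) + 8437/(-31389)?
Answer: 1420638497/106722600 ≈ 13.312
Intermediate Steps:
-46173*1/(68*(-104 + 54)) + 8437/(-31389) = -46173/(68*(-50)) + 8437*(-1/31389) = -46173/(-3400) - 8437/31389 = -46173*(-1/3400) - 8437/31389 = 46173/3400 - 8437/31389 = 1420638497/106722600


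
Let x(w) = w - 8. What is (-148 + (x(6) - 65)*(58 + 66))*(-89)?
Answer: 752584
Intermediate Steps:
x(w) = -8 + w
(-148 + (x(6) - 65)*(58 + 66))*(-89) = (-148 + ((-8 + 6) - 65)*(58 + 66))*(-89) = (-148 + (-2 - 65)*124)*(-89) = (-148 - 67*124)*(-89) = (-148 - 8308)*(-89) = -8456*(-89) = 752584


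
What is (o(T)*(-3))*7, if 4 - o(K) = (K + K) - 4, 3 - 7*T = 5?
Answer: -180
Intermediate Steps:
T = -2/7 (T = 3/7 - 1/7*5 = 3/7 - 5/7 = -2/7 ≈ -0.28571)
o(K) = 8 - 2*K (o(K) = 4 - ((K + K) - 4) = 4 - (2*K - 4) = 4 - (-4 + 2*K) = 4 + (4 - 2*K) = 8 - 2*K)
(o(T)*(-3))*7 = ((8 - 2*(-2/7))*(-3))*7 = ((8 + 4/7)*(-3))*7 = ((60/7)*(-3))*7 = -180/7*7 = -180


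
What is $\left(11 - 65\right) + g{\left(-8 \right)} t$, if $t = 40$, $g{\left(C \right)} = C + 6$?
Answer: $-134$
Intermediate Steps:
$g{\left(C \right)} = 6 + C$
$\left(11 - 65\right) + g{\left(-8 \right)} t = \left(11 - 65\right) + \left(6 - 8\right) 40 = \left(11 - 65\right) - 80 = -54 - 80 = -134$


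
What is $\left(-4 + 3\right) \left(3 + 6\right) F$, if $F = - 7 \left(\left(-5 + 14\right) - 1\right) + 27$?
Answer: $261$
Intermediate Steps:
$F = -29$ ($F = - 7 \left(9 - 1\right) + 27 = \left(-7\right) 8 + 27 = -56 + 27 = -29$)
$\left(-4 + 3\right) \left(3 + 6\right) F = \left(-4 + 3\right) \left(3 + 6\right) \left(-29\right) = \left(-1\right) 9 \left(-29\right) = \left(-9\right) \left(-29\right) = 261$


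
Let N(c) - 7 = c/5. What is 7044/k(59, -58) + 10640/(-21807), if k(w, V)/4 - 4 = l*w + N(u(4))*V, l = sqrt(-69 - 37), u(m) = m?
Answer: -4933226785/2633696811 - 44025*I*sqrt(106)/241546 ≈ -1.8731 - 1.8765*I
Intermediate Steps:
N(c) = 7 + c/5
l = I*sqrt(106) (l = sqrt(-106) = I*sqrt(106) ≈ 10.296*I)
k(w, V) = 16 + 156*V/5 + 4*I*w*sqrt(106) (k(w, V) = 16 + 4*((I*sqrt(106))*w + (7 + (1/5)*4)*V) = 16 + 4*(I*w*sqrt(106) + (7 + 4/5)*V) = 16 + 4*(I*w*sqrt(106) + 39*V/5) = 16 + 4*(39*V/5 + I*w*sqrt(106)) = 16 + (156*V/5 + 4*I*w*sqrt(106)) = 16 + 156*V/5 + 4*I*w*sqrt(106))
7044/k(59, -58) + 10640/(-21807) = 7044/(16 + (156/5)*(-58) + 4*I*59*sqrt(106)) + 10640/(-21807) = 7044/(16 - 9048/5 + 236*I*sqrt(106)) + 10640*(-1/21807) = 7044/(-8968/5 + 236*I*sqrt(106)) - 10640/21807 = -10640/21807 + 7044/(-8968/5 + 236*I*sqrt(106))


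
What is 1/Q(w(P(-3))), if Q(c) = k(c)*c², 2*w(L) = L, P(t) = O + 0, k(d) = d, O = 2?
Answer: 1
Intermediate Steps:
P(t) = 2 (P(t) = 2 + 0 = 2)
w(L) = L/2
Q(c) = c³ (Q(c) = c*c² = c³)
1/Q(w(P(-3))) = 1/(((½)*2)³) = 1/(1³) = 1/1 = 1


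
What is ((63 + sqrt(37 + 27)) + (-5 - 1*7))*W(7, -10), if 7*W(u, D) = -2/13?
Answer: -118/91 ≈ -1.2967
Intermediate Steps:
W(u, D) = -2/91 (W(u, D) = (-2/13)/7 = (-2*1/13)/7 = (1/7)*(-2/13) = -2/91)
((63 + sqrt(37 + 27)) + (-5 - 1*7))*W(7, -10) = ((63 + sqrt(37 + 27)) + (-5 - 1*7))*(-2/91) = ((63 + sqrt(64)) + (-5 - 7))*(-2/91) = ((63 + 8) - 12)*(-2/91) = (71 - 12)*(-2/91) = 59*(-2/91) = -118/91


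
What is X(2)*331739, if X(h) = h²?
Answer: 1326956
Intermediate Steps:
X(2)*331739 = 2²*331739 = 4*331739 = 1326956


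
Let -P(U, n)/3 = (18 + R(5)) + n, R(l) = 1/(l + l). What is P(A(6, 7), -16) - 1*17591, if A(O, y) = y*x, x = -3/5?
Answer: -175973/10 ≈ -17597.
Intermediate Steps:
x = -⅗ (x = -3*⅕ = -⅗ ≈ -0.60000)
R(l) = 1/(2*l)
A(O, y) = -3*y/5 (A(O, y) = y*(-⅗) = -3*y/5)
P(U, n) = -543/10 - 3*n (P(U, n) = -3*((18 + (½)/5) + n) = -3*((18 + (½)*(⅕)) + n) = -3*((18 + ⅒) + n) = -3*(181/10 + n) = -543/10 - 3*n)
P(A(6, 7), -16) - 1*17591 = (-543/10 - 3*(-16)) - 1*17591 = (-543/10 + 48) - 17591 = -63/10 - 17591 = -175973/10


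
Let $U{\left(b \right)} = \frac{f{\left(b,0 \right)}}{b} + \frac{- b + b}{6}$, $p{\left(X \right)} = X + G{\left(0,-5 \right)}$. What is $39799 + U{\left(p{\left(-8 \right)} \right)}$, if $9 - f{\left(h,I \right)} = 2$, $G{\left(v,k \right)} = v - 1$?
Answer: $\frac{358184}{9} \approx 39798.0$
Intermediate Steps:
$G{\left(v,k \right)} = -1 + v$
$f{\left(h,I \right)} = 7$ ($f{\left(h,I \right)} = 9 - 2 = 7$)
$p{\left(X \right)} = -1 + X$ ($p{\left(X \right)} = X + \left(-1 + 0\right) = X - 1 = -1 + X$)
$U{\left(b \right)} = \frac{7}{b}$ ($U{\left(b \right)} = \frac{7}{b} + \frac{- b + b}{6} = \frac{7}{b} + 0 \cdot \frac{1}{6} = \frac{7}{b} + 0 = \frac{7}{b}$)
$39799 + U{\left(p{\left(-8 \right)} \right)} = 39799 + \frac{7}{-1 - 8} = 39799 + \frac{7}{-9} = 39799 + 7 \left(- \frac{1}{9}\right) = 39799 - \frac{7}{9} = \frac{358184}{9}$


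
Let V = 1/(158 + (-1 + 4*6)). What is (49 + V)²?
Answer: 78676900/32761 ≈ 2401.5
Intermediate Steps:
V = 1/181 (V = 1/(158 + (-1 + 24)) = 1/(158 + 23) = 1/181 ≈ 0.0055249)
(49 + V)² = (49 + 1/181)² = (8870/181)² = 78676900/32761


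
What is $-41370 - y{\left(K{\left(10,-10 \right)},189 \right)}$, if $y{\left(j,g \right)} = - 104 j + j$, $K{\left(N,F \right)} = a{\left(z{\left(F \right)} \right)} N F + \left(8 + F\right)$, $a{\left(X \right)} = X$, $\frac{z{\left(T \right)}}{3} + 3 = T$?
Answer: $360124$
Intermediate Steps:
$z{\left(T \right)} = -9 + 3 T$
$K{\left(N,F \right)} = 8 + F + F N \left(-9 + 3 F\right)$ ($K{\left(N,F \right)} = \left(-9 + 3 F\right) N F + \left(8 + F\right) = N \left(-9 + 3 F\right) F + \left(8 + F\right) = F N \left(-9 + 3 F\right) + \left(8 + F\right) = 8 + F + F N \left(-9 + 3 F\right)$)
$y{\left(j,g \right)} = - 103 j$
$-41370 - y{\left(K{\left(10,-10 \right)},189 \right)} = -41370 - - 103 \left(8 - 10 + 3 \left(-10\right) 10 \left(-3 - 10\right)\right) = -41370 - - 103 \left(8 - 10 + 3 \left(-10\right) 10 \left(-13\right)\right) = -41370 - - 103 \left(8 - 10 + 3900\right) = -41370 - \left(-103\right) 3898 = -41370 - -401494 = -41370 + 401494 = 360124$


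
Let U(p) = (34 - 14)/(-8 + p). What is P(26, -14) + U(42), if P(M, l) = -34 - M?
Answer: -1010/17 ≈ -59.412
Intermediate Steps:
U(p) = 20/(-8 + p)
P(26, -14) + U(42) = (-34 - 1*26) + 20/(-8 + 42) = (-34 - 26) + 20/34 = -60 + 20*(1/34) = -60 + 10/17 = -1010/17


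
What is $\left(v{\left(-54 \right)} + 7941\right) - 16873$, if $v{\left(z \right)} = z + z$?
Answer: $-9040$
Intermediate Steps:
$v{\left(z \right)} = 2 z$
$\left(v{\left(-54 \right)} + 7941\right) - 16873 = \left(2 \left(-54\right) + 7941\right) - 16873 = \left(-108 + 7941\right) - 16873 = 7833 - 16873 = -9040$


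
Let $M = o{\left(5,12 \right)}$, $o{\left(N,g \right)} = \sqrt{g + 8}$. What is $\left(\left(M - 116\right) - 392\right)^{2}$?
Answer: $258084 - 2032 \sqrt{5} \approx 2.5354 \cdot 10^{5}$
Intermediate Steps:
$o{\left(N,g \right)} = \sqrt{8 + g}$
$M = 2 \sqrt{5}$ ($M = \sqrt{8 + 12} = \sqrt{20} = 2 \sqrt{5} \approx 4.4721$)
$\left(\left(M - 116\right) - 392\right)^{2} = \left(\left(2 \sqrt{5} - 116\right) - 392\right)^{2} = \left(\left(-116 + 2 \sqrt{5}\right) - 392\right)^{2} = \left(-508 + 2 \sqrt{5}\right)^{2}$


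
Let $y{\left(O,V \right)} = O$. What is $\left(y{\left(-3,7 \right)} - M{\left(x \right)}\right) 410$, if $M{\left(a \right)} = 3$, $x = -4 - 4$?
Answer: $-2460$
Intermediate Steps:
$x = -8$
$\left(y{\left(-3,7 \right)} - M{\left(x \right)}\right) 410 = \left(-3 - 3\right) 410 = \left(-6\right) 410 = -2460$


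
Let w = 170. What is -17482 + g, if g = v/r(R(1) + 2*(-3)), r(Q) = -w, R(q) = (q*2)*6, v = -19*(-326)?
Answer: -1489067/85 ≈ -17518.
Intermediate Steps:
v = 6194
R(q) = 12*q (R(q) = (2*q)*6 = 12*q)
r(Q) = -170 (r(Q) = -1*170 = -170)
g = -3097/85 (g = 6194/(-170) = 6194*(-1/170) = -3097/85 ≈ -36.435)
-17482 + g = -17482 - 3097/85 = -1489067/85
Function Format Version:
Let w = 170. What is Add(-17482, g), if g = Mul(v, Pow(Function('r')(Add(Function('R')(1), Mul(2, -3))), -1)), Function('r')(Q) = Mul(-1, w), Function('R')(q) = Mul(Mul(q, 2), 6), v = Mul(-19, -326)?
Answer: Rational(-1489067, 85) ≈ -17518.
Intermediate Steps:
v = 6194
Function('R')(q) = Mul(12, q) (Function('R')(q) = Mul(Mul(2, q), 6) = Mul(12, q))
Function('r')(Q) = -170 (Function('r')(Q) = Mul(-1, 170) = -170)
g = Rational(-3097, 85) (g = Mul(6194, Pow(-170, -1)) = Mul(6194, Rational(-1, 170)) = Rational(-3097, 85) ≈ -36.435)
Add(-17482, g) = Add(-17482, Rational(-3097, 85)) = Rational(-1489067, 85)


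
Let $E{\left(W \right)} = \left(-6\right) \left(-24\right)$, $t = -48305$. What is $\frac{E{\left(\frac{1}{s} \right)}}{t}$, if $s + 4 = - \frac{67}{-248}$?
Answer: $- \frac{144}{48305} \approx -0.0029811$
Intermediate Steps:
$s = - \frac{925}{248}$ ($s = -4 - \frac{67}{-248} = -4 - - \frac{67}{248} = -4 + \frac{67}{248} = - \frac{925}{248} \approx -3.7298$)
$E{\left(W \right)} = 144$
$\frac{E{\left(\frac{1}{s} \right)}}{t} = \frac{144}{-48305} = 144 \left(- \frac{1}{48305}\right) = - \frac{144}{48305}$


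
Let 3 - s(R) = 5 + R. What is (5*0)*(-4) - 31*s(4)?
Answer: 186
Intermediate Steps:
s(R) = -2 - R (s(R) = 3 - (5 + R) = 3 + (-5 - R) = -2 - R)
(5*0)*(-4) - 31*s(4) = (5*0)*(-4) - 31*(-2 - 1*4) = 0*(-4) - 31*(-2 - 4) = 0 - 31*(-6) = 0 + 186 = 186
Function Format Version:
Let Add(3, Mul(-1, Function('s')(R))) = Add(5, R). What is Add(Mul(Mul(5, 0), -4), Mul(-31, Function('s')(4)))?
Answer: 186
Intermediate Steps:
Function('s')(R) = Add(-2, Mul(-1, R)) (Function('s')(R) = Add(3, Mul(-1, Add(5, R))) = Add(3, Add(-5, Mul(-1, R))) = Add(-2, Mul(-1, R)))
Add(Mul(Mul(5, 0), -4), Mul(-31, Function('s')(4))) = Add(Mul(Mul(5, 0), -4), Mul(-31, Add(-2, Mul(-1, 4)))) = Add(Mul(0, -4), Mul(-31, Add(-2, -4))) = Add(0, Mul(-31, -6)) = Add(0, 186) = 186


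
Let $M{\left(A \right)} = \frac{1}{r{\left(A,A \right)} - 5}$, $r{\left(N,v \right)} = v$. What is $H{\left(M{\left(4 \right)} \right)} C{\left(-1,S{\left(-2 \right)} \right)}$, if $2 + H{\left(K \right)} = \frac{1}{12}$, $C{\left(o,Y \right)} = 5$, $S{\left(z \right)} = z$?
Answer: $- \frac{115}{12} \approx -9.5833$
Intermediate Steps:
$M{\left(A \right)} = \frac{1}{-5 + A}$ ($M{\left(A \right)} = \frac{1}{A - 5} = \frac{1}{-5 + A}$)
$H{\left(K \right)} = - \frac{23}{12}$ ($H{\left(K \right)} = -2 + \frac{1}{12} = - \frac{23}{12}$)
$H{\left(M{\left(4 \right)} \right)} C{\left(-1,S{\left(-2 \right)} \right)} = \left(- \frac{23}{12}\right) 5 = - \frac{115}{12}$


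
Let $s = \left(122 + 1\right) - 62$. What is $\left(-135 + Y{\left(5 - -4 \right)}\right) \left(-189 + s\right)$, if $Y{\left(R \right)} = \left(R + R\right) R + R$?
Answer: $-4608$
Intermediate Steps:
$s = 61$ ($s = 123 - 62 = 61$)
$Y{\left(R \right)} = R + 2 R^{2}$ ($Y{\left(R \right)} = 2 R R + R = 2 R^{2} + R = R + 2 R^{2}$)
$\left(-135 + Y{\left(5 - -4 \right)}\right) \left(-189 + s\right) = \left(-135 + \left(5 - -4\right) \left(1 + 2 \left(5 - -4\right)\right)\right) \left(-189 + 61\right) = \left(-135 + \left(5 + 4\right) \left(1 + 2 \left(5 + 4\right)\right)\right) \left(-128\right) = \left(-135 + 9 \left(1 + 2 \cdot 9\right)\right) \left(-128\right) = \left(-135 + 9 \left(1 + 18\right)\right) \left(-128\right) = \left(-135 + 9 \cdot 19\right) \left(-128\right) = \left(-135 + 171\right) \left(-128\right) = 36 \left(-128\right) = -4608$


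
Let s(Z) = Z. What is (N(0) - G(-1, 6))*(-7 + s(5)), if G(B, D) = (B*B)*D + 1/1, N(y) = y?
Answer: 14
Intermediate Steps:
G(B, D) = 1 + D*B² (G(B, D) = B²*D + 1 = D*B² + 1 = 1 + D*B²)
(N(0) - G(-1, 6))*(-7 + s(5)) = (0 - (1 + 6*(-1)²))*(-7 + 5) = (0 - (1 + 6*1))*(-2) = (0 - (1 + 6))*(-2) = (0 - 1*7)*(-2) = (0 - 7)*(-2) = -7*(-2) = 14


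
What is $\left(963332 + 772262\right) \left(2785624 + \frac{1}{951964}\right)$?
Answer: $\frac{2301236030291711989}{475982} \approx 4.8347 \cdot 10^{12}$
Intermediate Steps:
$\left(963332 + 772262\right) \left(2785624 + \frac{1}{951964}\right) = 1735594 \left(2785624 + \frac{1}{951964}\right) = 1735594 \cdot \frac{2651813765537}{951964} = \frac{2301236030291711989}{475982}$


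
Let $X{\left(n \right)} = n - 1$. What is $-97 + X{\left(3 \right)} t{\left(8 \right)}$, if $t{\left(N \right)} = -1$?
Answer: $-99$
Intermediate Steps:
$X{\left(n \right)} = -1 + n$
$-97 + X{\left(3 \right)} t{\left(8 \right)} = -97 + \left(-1 + 3\right) \left(-1\right) = -97 + 2 \left(-1\right) = -97 - 2 = -99$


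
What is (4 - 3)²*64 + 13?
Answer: 77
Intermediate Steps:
(4 - 3)²*64 + 13 = 1²*64 + 13 = 1*64 + 13 = 64 + 13 = 77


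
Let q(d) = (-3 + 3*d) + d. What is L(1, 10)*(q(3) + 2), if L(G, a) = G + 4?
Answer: 55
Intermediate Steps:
L(G, a) = 4 + G
q(d) = -3 + 4*d
L(1, 10)*(q(3) + 2) = (4 + 1)*((-3 + 4*3) + 2) = 5*((-3 + 12) + 2) = 5*(9 + 2) = 5*11 = 55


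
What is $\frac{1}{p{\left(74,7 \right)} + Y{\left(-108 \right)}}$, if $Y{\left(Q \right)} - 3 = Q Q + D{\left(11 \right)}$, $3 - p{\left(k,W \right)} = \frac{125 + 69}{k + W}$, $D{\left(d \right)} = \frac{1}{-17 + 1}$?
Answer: $\frac{1296}{15121135} \approx 8.5708 \cdot 10^{-5}$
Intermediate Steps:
$D{\left(d \right)} = - \frac{1}{16}$ ($D{\left(d \right)} = \frac{1}{-16} = - \frac{1}{16}$)
$p{\left(k,W \right)} = 3 - \frac{194}{W + k}$ ($p{\left(k,W \right)} = 3 - \frac{125 + 69}{k + W} = 3 - \frac{194}{W + k}$)
$Y{\left(Q \right)} = \frac{47}{16} + Q^{2}$ ($Y{\left(Q \right)} = 3 + \left(Q Q - \frac{1}{16}\right) = 3 + \left(Q^{2} - \frac{1}{16}\right) = 3 + \left(- \frac{1}{16} + Q^{2}\right) = \frac{47}{16} + Q^{2}$)
$\frac{1}{p{\left(74,7 \right)} + Y{\left(-108 \right)}} = \frac{1}{\frac{-194 + 3 \cdot 7 + 3 \cdot 74}{7 + 74} + \left(\frac{47}{16} + \left(-108\right)^{2}\right)} = \frac{1}{\frac{-194 + 21 + 222}{81} + \left(\frac{47}{16} + 11664\right)} = \frac{1}{\frac{1}{81} \cdot 49 + \frac{186671}{16}} = \frac{1}{\frac{49}{81} + \frac{186671}{16}} = \frac{1}{\frac{15121135}{1296}} = \frac{1296}{15121135}$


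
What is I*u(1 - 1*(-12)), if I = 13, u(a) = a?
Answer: 169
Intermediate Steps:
I*u(1 - 1*(-12)) = 13*(1 - 1*(-12)) = 13*(1 + 12) = 13*13 = 169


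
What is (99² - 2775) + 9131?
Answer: 16157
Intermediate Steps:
(99² - 2775) + 9131 = (9801 - 2775) + 9131 = 7026 + 9131 = 16157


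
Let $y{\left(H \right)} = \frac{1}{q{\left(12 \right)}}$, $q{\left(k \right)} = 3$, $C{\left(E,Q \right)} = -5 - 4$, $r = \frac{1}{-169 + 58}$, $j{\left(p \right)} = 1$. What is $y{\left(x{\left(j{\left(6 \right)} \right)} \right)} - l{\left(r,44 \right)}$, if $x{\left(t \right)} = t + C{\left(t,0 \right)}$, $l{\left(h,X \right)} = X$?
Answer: $- \frac{131}{3} \approx -43.667$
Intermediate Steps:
$r = - \frac{1}{111}$ ($r = \frac{1}{-111} = - \frac{1}{111} \approx -0.009009$)
$C{\left(E,Q \right)} = -9$
$x{\left(t \right)} = -9 + t$ ($x{\left(t \right)} = t - 9 = -9 + t$)
$y{\left(H \right)} = \frac{1}{3}$
$y{\left(x{\left(j{\left(6 \right)} \right)} \right)} - l{\left(r,44 \right)} = \frac{1}{3} - 44 = - \frac{131}{3}$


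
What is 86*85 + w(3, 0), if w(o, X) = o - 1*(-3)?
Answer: 7316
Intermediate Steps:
w(o, X) = 3 + o (w(o, X) = o + 3 = 3 + o)
86*85 + w(3, 0) = 86*85 + (3 + 3) = 7310 + 6 = 7316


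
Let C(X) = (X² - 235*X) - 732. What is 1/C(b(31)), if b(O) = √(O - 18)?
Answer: 719/200964 - 235*√13/200964 ≈ -0.00063845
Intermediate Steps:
b(O) = √(-18 + O)
C(X) = -732 + X² - 235*X
1/C(b(31)) = 1/(-732 + (√(-18 + 31))² - 235*√(-18 + 31)) = 1/(-732 + (√13)² - 235*√13) = 1/(-732 + 13 - 235*√13) = 1/(-719 - 235*√13)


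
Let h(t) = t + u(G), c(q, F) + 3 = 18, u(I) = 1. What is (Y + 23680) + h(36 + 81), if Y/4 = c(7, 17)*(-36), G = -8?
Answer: 21638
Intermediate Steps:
c(q, F) = 15 (c(q, F) = -3 + 18 = 15)
h(t) = 1 + t (h(t) = t + 1 = 1 + t)
Y = -2160 (Y = 4*(15*(-36)) = 4*(-540) = -2160)
(Y + 23680) + h(36 + 81) = (-2160 + 23680) + (1 + (36 + 81)) = 21520 + (1 + 117) = 21520 + 118 = 21638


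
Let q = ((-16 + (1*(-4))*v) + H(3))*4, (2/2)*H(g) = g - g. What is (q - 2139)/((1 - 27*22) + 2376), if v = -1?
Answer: -2187/1783 ≈ -1.2266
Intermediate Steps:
H(g) = 0 (H(g) = g - g = 0)
q = -48 (q = ((-16 + (1*(-4))*(-1)) + 0)*4 = ((-16 - 4*(-1)) + 0)*4 = ((-16 + 4) + 0)*4 = (-12 + 0)*4 = -12*4 = -48)
(q - 2139)/((1 - 27*22) + 2376) = (-48 - 2139)/((1 - 27*22) + 2376) = -2187/((1 - 594) + 2376) = -2187/(-593 + 2376) = -2187/1783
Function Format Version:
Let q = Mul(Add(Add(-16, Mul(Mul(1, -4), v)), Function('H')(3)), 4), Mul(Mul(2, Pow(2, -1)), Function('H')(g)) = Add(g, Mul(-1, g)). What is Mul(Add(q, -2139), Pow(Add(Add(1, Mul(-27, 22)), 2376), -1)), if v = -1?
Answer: Rational(-2187, 1783) ≈ -1.2266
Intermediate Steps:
Function('H')(g) = 0 (Function('H')(g) = Add(g, Mul(-1, g)) = 0)
q = -48 (q = Mul(Add(Add(-16, Mul(Mul(1, -4), -1)), 0), 4) = Mul(Add(Add(-16, Mul(-4, -1)), 0), 4) = Mul(Add(Add(-16, 4), 0), 4) = Mul(Add(-12, 0), 4) = Mul(-12, 4) = -48)
Mul(Add(q, -2139), Pow(Add(Add(1, Mul(-27, 22)), 2376), -1)) = Mul(Add(-48, -2139), Pow(Add(Add(1, Mul(-27, 22)), 2376), -1)) = Mul(-2187, Pow(Add(Add(1, -594), 2376), -1)) = Mul(-2187, Pow(Add(-593, 2376), -1)) = Mul(-2187, Pow(1783, -1)) = Mul(-2187, Rational(1, 1783)) = Rational(-2187, 1783)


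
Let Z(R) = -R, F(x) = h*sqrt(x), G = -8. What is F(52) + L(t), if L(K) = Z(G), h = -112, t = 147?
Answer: 8 - 224*sqrt(13) ≈ -799.64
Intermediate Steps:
F(x) = -112*sqrt(x)
L(K) = 8 (L(K) = -1*(-8) = 8)
F(52) + L(t) = -224*sqrt(13) + 8 = 8 - 224*sqrt(13)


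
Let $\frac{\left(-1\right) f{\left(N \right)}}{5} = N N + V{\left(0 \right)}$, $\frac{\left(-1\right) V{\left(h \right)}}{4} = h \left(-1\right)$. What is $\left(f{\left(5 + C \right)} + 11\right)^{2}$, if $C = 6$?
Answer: $352836$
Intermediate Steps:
$V{\left(h \right)} = 4 h$ ($V{\left(h \right)} = - 4 h \left(-1\right) = - 4 \left(- h\right) = 4 h$)
$f{\left(N \right)} = - 5 N^{2}$ ($f{\left(N \right)} = - 5 \left(N N + 4 \cdot 0\right) = - 5 \left(N^{2} + 0\right) = - 5 N^{2}$)
$\left(f{\left(5 + C \right)} + 11\right)^{2} = \left(- 5 \left(5 + 6\right)^{2} + 11\right)^{2} = \left(- 5 \cdot 11^{2} + 11\right)^{2} = \left(\left(-5\right) 121 + 11\right)^{2} = \left(-605 + 11\right)^{2} = \left(-594\right)^{2} = 352836$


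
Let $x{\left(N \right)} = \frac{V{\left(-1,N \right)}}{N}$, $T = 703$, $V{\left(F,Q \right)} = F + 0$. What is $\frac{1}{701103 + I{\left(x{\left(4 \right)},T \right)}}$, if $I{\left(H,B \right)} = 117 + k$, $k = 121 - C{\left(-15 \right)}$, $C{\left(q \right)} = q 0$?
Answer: $\frac{1}{701341} \approx 1.4258 \cdot 10^{-6}$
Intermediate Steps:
$C{\left(q \right)} = 0$
$V{\left(F,Q \right)} = F$
$k = 121$ ($k = 121 - 0 = 121 + 0 = 121$)
$x{\left(N \right)} = - \frac{1}{N}$
$I{\left(H,B \right)} = 238$ ($I{\left(H,B \right)} = 117 + 121 = 238$)
$\frac{1}{701103 + I{\left(x{\left(4 \right)},T \right)}} = \frac{1}{701103 + 238} = \frac{1}{701341}$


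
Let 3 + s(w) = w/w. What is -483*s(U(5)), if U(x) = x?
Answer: 966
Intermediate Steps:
s(w) = -2 (s(w) = -3 + w/w = -3 + 1 = -2)
-483*s(U(5)) = -483*(-2) = 966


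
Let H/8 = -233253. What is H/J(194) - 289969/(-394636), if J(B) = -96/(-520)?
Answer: -3988834382711/394636 ≈ -1.0108e+7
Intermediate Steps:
H = -1866024 (H = 8*(-233253) = -1866024)
J(B) = 12/65 (J(B) = -96*(-1/520) = 12/65)
H/J(194) - 289969/(-394636) = -1866024/12/65 - 289969/(-394636) = -1866024*65/12 - 289969*(-1/394636) = -10107630 + 289969/394636 = -3988834382711/394636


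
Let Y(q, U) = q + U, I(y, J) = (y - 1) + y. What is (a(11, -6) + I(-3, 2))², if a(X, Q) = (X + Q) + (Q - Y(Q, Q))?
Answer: 16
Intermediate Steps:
I(y, J) = -1 + 2*y (I(y, J) = (-1 + y) + y = -1 + 2*y)
Y(q, U) = U + q
a(X, Q) = X (a(X, Q) = (X + Q) + (Q - (Q + Q)) = (Q + X) + (Q - 2*Q) = (Q + X) - Q = X)
(a(11, -6) + I(-3, 2))² = (11 + (-1 + 2*(-3)))² = (11 + (-1 - 6))² = (11 - 7)² = 4² = 16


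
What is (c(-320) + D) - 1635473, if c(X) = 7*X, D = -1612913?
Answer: -3250626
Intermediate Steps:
(c(-320) + D) - 1635473 = (7*(-320) - 1612913) - 1635473 = (-2240 - 1612913) - 1635473 = -1615153 - 1635473 = -3250626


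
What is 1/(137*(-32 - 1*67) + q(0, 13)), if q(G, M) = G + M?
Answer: -1/13550 ≈ -7.3801e-5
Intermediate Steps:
1/(137*(-32 - 1*67) + q(0, 13)) = 1/(137*(-32 - 1*67) + (0 + 13)) = 1/(137*(-32 - 67) + 13) = 1/(137*(-99) + 13) = 1/(-13563 + 13) = 1/(-13550) = -1/13550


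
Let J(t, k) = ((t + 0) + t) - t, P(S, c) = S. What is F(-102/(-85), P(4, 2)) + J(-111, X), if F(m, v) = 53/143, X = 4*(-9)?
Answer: -15820/143 ≈ -110.63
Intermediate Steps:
X = -36
F(m, v) = 53/143 (F(m, v) = 53*(1/143) = 53/143)
J(t, k) = t (J(t, k) = (t + t) - t = 2*t - t = t)
F(-102/(-85), P(4, 2)) + J(-111, X) = 53/143 - 111 = -15820/143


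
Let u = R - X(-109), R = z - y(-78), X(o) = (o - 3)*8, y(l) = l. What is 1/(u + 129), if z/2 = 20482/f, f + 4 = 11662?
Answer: 5829/6449869 ≈ 0.00090374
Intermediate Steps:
f = 11658 (f = -4 + 11662 = 11658)
X(o) = -24 + 8*o (X(o) = (-3 + o)*8 = -24 + 8*o)
z = 20482/5829 (z = 2*(20482/11658) = 2*(20482*(1/11658)) = 2*(10241/5829) = 20482/5829 ≈ 3.5138)
R = 475144/5829 (R = 20482/5829 - 1*(-78) = 20482/5829 + 78 = 475144/5829 ≈ 81.514)
u = 5697928/5829 (u = 475144/5829 - (-24 + 8*(-109)) = 475144/5829 - (-24 - 872) = 475144/5829 - 1*(-896) = 475144/5829 + 896 = 5697928/5829 ≈ 977.51)
1/(u + 129) = 1/(5697928/5829 + 129) = 1/(6449869/5829) = 5829/6449869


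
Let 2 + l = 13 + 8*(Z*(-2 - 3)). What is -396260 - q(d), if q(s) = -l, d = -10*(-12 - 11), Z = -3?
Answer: -396129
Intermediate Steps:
d = 230 (d = -10*(-23) = 230)
l = 131 (l = -2 + (13 + 8*(-3*(-2 - 3))) = -2 + (13 + 8*(-3*(-5))) = -2 + (13 + 8*15) = -2 + (13 + 120) = -2 + 133 = 131)
q(s) = -131 (q(s) = -1*131 = -131)
-396260 - q(d) = -396260 - 1*(-131) = -396260 + 131 = -396129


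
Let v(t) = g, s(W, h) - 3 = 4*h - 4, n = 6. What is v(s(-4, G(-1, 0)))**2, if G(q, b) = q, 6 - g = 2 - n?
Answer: 100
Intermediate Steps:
g = 10 (g = 6 - (2 - 1*6) = 6 - (2 - 6) = 6 - 1*(-4) = 6 + 4 = 10)
s(W, h) = -1 + 4*h (s(W, h) = 3 + (4*h - 4) = 3 + (-4 + 4*h) = -1 + 4*h)
v(t) = 10
v(s(-4, G(-1, 0)))**2 = 10**2 = 100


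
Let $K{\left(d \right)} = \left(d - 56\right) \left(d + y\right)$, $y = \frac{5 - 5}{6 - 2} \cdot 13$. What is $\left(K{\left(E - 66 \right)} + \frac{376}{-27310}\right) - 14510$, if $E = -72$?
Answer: $\frac{167437422}{13655} \approx 12262.0$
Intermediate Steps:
$y = 0$ ($y = \frac{0}{4} \cdot 13 = 0 \cdot \frac{1}{4} \cdot 13 = 0 \cdot 13 = 0$)
$K{\left(d \right)} = d \left(-56 + d\right)$ ($K{\left(d \right)} = \left(d - 56\right) \left(d + 0\right) = \left(d - 56\right) d = \left(-56 + d\right) d = d \left(-56 + d\right)$)
$\left(K{\left(E - 66 \right)} + \frac{376}{-27310}\right) - 14510 = \left(\left(-72 - 66\right) \left(-56 - 138\right) + \frac{376}{-27310}\right) - 14510 = \left(- 138 \left(-56 - 138\right) + 376 \left(- \frac{1}{27310}\right)\right) - 14510 = \left(\left(-138\right) \left(-194\right) - \frac{188}{13655}\right) - 14510 = \left(26772 - \frac{188}{13655}\right) - 14510 = \frac{365571472}{13655} - 14510 = \frac{167437422}{13655}$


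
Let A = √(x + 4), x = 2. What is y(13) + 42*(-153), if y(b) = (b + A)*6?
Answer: -6348 + 6*√6 ≈ -6333.3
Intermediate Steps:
A = √6 (A = √(2 + 4) = √6 ≈ 2.4495)
y(b) = 6*b + 6*√6 (y(b) = (b + √6)*6 = 6*b + 6*√6)
y(13) + 42*(-153) = (6*13 + 6*√6) + 42*(-153) = (78 + 6*√6) - 6426 = -6348 + 6*√6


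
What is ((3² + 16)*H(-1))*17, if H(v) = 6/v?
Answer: -2550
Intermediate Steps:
((3² + 16)*H(-1))*17 = ((3² + 16)*(6/(-1)))*17 = ((9 + 16)*(6*(-1)))*17 = (25*(-6))*17 = -150*17 = -2550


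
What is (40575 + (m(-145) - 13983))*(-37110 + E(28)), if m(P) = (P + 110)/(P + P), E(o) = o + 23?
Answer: -57157689237/58 ≈ -9.8548e+8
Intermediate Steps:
E(o) = 23 + o
m(P) = (110 + P)/(2*P) (m(P) = (110 + P)/((2*P)) = (110 + P)*(1/(2*P)) = (110 + P)/(2*P))
(40575 + (m(-145) - 13983))*(-37110 + E(28)) = (40575 + ((1/2)*(110 - 145)/(-145) - 13983))*(-37110 + (23 + 28)) = (40575 + ((1/2)*(-1/145)*(-35) - 13983))*(-37110 + 51) = (40575 + (7/58 - 13983))*(-37059) = (40575 - 811007/58)*(-37059) = (1542343/58)*(-37059) = -57157689237/58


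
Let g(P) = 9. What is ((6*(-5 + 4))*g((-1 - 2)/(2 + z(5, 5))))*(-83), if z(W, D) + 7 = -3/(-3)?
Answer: 4482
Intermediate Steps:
z(W, D) = -6 (z(W, D) = -7 - 3/(-3) = -7 - 3*(-⅓) = -7 + 1 = -6)
((6*(-5 + 4))*g((-1 - 2)/(2 + z(5, 5))))*(-83) = ((6*(-5 + 4))*9)*(-83) = ((6*(-1))*9)*(-83) = -6*9*(-83) = -54*(-83) = 4482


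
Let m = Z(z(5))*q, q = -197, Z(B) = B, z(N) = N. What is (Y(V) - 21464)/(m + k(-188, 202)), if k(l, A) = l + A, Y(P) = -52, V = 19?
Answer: 21516/971 ≈ 22.159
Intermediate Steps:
m = -985 (m = 5*(-197) = -985)
k(l, A) = A + l
(Y(V) - 21464)/(m + k(-188, 202)) = (-52 - 21464)/(-985 + (202 - 188)) = -21516/(-985 + 14) = -21516/(-971) = -21516*(-1/971) = 21516/971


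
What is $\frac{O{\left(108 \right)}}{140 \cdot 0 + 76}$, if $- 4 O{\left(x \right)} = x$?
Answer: $- \frac{27}{76} \approx -0.35526$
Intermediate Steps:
$O{\left(x \right)} = - \frac{x}{4}$
$\frac{O{\left(108 \right)}}{140 \cdot 0 + 76} = \frac{\left(- \frac{1}{4}\right) 108}{140 \cdot 0 + 76} = - \frac{27}{0 + 76} = - \frac{27}{76}$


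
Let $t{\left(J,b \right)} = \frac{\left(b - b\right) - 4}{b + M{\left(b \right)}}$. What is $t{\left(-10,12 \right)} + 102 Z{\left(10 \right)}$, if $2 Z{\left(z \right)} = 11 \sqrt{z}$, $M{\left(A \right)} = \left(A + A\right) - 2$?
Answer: $- \frac{2}{17} + 561 \sqrt{10} \approx 1773.9$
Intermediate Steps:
$M{\left(A \right)} = -2 + 2 A$ ($M{\left(A \right)} = 2 A - 2 = -2 + 2 A$)
$Z{\left(z \right)} = \frac{11 \sqrt{z}}{2}$
$t{\left(J,b \right)} = - \frac{4}{-2 + 3 b}$ ($t{\left(J,b \right)} = \frac{\left(b - b\right) - 4}{b + \left(-2 + 2 b\right)} = \frac{0 - 4}{-2 + 3 b} = - \frac{4}{-2 + 3 b}$)
$t{\left(-10,12 \right)} + 102 Z{\left(10 \right)} = - \frac{4}{-2 + 3 \cdot 12} + 102 \frac{11 \sqrt{10}}{2} = - \frac{4}{-2 + 36} + 561 \sqrt{10} = - \frac{4}{34} + 561 \sqrt{10} = \left(-4\right) \frac{1}{34} + 561 \sqrt{10} = - \frac{2}{17} + 561 \sqrt{10}$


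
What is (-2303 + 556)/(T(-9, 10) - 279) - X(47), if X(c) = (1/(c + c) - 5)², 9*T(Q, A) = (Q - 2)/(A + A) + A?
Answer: -914033359/49119324 ≈ -18.608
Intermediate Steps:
T(Q, A) = A/9 + (-2 + Q)/(18*A) (T(Q, A) = ((Q - 2)/(A + A) + A)/9 = ((-2 + Q)/((2*A)) + A)/9 = ((-2 + Q)*(1/(2*A)) + A)/9 = ((-2 + Q)/(2*A) + A)/9 = (A + (-2 + Q)/(2*A))/9 = A/9 + (-2 + Q)/(18*A))
X(c) = (-5 + 1/(2*c))² (X(c) = (1/(2*c) - 5)² = (-5 + 1/(2*c))²)
(-2303 + 556)/(T(-9, 10) - 279) - X(47) = (-2303 + 556)/((1/18)*(-2 - 9 + 2*10²)/10 - 279) - (-1 + 10*47)²/(4*47²) = -1747/((1/18)*(⅒)*(-2 - 9 + 2*100) - 279) - (-1 + 470)²/(4*2209) = -1747/((1/18)*(⅒)*(-2 - 9 + 200) - 279) - 469²/(4*2209) = -1747/((1/18)*(⅒)*189 - 279) - 219961/(4*2209) = -1747/(21/20 - 279) - 1*219961/8836 = -1747/(-5559/20) - 219961/8836 = -1747*(-20/5559) - 219961/8836 = 34940/5559 - 219961/8836 = -914033359/49119324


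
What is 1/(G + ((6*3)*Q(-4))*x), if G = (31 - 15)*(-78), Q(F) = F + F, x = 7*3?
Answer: -1/4272 ≈ -0.00023408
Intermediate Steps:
x = 21
Q(F) = 2*F
G = -1248 (G = 16*(-78) = -1248)
1/(G + ((6*3)*Q(-4))*x) = 1/(-1248 + ((6*3)*(2*(-4)))*21) = 1/(-1248 + (18*(-8))*21) = 1/(-1248 - 144*21) = 1/(-1248 - 3024) = 1/(-4272) = -1/4272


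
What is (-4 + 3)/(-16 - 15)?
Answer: 1/31 ≈ 0.032258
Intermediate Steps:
(-4 + 3)/(-16 - 15) = -1/(-31) = -1/31*(-1) = 1/31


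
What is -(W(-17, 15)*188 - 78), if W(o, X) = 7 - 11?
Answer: 830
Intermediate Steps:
W(o, X) = -4
-(W(-17, 15)*188 - 78) = -(-4*188 - 78) = -(-752 - 78) = -1*(-830) = 830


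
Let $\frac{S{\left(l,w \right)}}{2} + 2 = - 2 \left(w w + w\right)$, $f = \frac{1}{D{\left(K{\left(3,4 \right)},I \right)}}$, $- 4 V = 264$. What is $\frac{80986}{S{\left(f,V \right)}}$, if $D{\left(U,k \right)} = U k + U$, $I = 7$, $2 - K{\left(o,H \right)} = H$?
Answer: $- \frac{40493}{8582} \approx -4.7184$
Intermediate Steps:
$V = -66$ ($V = \left(- \frac{1}{4}\right) 264 = -66$)
$K{\left(o,H \right)} = 2 - H$
$D{\left(U,k \right)} = U + U k$
$f = - \frac{1}{16}$ ($f = \frac{1}{\left(2 - 4\right) \left(1 + 7\right)} = \frac{1}{\left(2 - 4\right) 8} = \frac{1}{\left(-2\right) 8} = \frac{1}{-16} = - \frac{1}{16} \approx -0.0625$)
$S{\left(l,w \right)} = -4 - 4 w - 4 w^{2}$ ($S{\left(l,w \right)} = -4 + 2 \left(- 2 \left(w w + w\right)\right) = -4 + 2 \left(- 2 \left(w^{2} + w\right)\right) = -4 + 2 \left(- 2 \left(w + w^{2}\right)\right) = -4 + 2 \left(- 2 w - 2 w^{2}\right) = -4 - \left(4 w + 4 w^{2}\right) = -4 - 4 w - 4 w^{2}$)
$\frac{80986}{S{\left(f,V \right)}} = \frac{80986}{-4 - -264 - 4 \left(-66\right)^{2}} = \frac{80986}{-4 + 264 - 17424} = \frac{80986}{-17164} = 80986 \left(- \frac{1}{17164}\right) = - \frac{40493}{8582}$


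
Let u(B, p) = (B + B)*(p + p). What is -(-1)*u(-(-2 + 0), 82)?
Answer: 656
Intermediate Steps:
u(B, p) = 4*B*p (u(B, p) = (2*B)*(2*p) = 4*B*p)
-(-1)*u(-(-2 + 0), 82) = -(-1)*4*(-(-2 + 0))*82 = -(-1)*4*(-1*(-2))*82 = -(-1)*4*2*82 = -(-1)*656 = -1*(-656) = 656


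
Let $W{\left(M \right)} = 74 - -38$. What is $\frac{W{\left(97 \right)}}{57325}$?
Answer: $\frac{112}{57325} \approx 0.0019538$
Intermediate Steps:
$W{\left(M \right)} = 112$ ($W{\left(M \right)} = 74 + 38 = 112$)
$\frac{W{\left(97 \right)}}{57325} = \frac{112}{57325}$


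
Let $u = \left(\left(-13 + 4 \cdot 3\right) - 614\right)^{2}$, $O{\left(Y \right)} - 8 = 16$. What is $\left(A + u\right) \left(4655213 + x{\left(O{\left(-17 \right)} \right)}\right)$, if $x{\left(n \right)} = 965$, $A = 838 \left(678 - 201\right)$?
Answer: $3622278331278$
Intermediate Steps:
$O{\left(Y \right)} = 24$ ($O{\left(Y \right)} = 8 + 16 = 24$)
$A = 399726$ ($A = 838 \cdot 477 = 399726$)
$u = 378225$ ($u = \left(\left(-13 + 12\right) - 614\right)^{2} = \left(-1 - 614\right)^{2} = \left(-615\right)^{2} = 378225$)
$\left(A + u\right) \left(4655213 + x{\left(O{\left(-17 \right)} \right)}\right) = \left(399726 + 378225\right) \left(4655213 + 965\right) = 777951 \cdot 4656178 = 3622278331278$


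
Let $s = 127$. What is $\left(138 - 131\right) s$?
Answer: $889$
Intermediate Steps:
$\left(138 - 131\right) s = \left(138 - 131\right) 127 = 7 \cdot 127 = 889$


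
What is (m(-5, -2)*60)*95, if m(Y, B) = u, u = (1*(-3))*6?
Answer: -102600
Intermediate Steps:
u = -18 (u = -3*6 = -18)
m(Y, B) = -18
(m(-5, -2)*60)*95 = -18*60*95 = -1080*95 = -102600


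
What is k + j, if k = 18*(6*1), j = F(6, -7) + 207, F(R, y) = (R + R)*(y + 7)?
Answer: 315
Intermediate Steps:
F(R, y) = 2*R*(7 + y) (F(R, y) = (2*R)*(7 + y) = 2*R*(7 + y))
j = 207 (j = 2*6*(7 - 7) + 207 = 2*6*0 + 207 = 0 + 207 = 207)
k = 108 (k = 18*6 = 108)
k + j = 108 + 207 = 315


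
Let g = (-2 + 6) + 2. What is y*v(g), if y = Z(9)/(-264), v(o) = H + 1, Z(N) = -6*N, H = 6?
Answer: 63/44 ≈ 1.4318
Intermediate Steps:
g = 6 (g = 4 + 2 = 6)
v(o) = 7 (v(o) = 6 + 1 = 7)
y = 9/44 (y = -6*9/(-264) = -54*(-1/264) = 9/44 ≈ 0.20455)
y*v(g) = (9/44)*7 = 63/44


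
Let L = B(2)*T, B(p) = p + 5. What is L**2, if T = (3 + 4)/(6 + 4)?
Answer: 2401/100 ≈ 24.010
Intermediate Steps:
B(p) = 5 + p
T = 7/10 ≈ 0.70000
L = 49/10 (L = (5 + 2)*(7/10) = 7*(7/10) = 49/10 ≈ 4.9000)
L**2 = (49/10)**2 = 2401/100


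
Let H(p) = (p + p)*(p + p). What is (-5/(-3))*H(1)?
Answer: 20/3 ≈ 6.6667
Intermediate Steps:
H(p) = 4*p**2 (H(p) = (2*p)*(2*p) = 4*p**2)
(-5/(-3))*H(1) = (-5/(-3))*(4*1**2) = (-5*(-1/3))*(4*1) = (5/3)*4 = 20/3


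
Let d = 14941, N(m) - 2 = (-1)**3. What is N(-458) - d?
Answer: -14940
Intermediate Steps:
N(m) = 1 (N(m) = 2 + (-1)**3 = 2 - 1 = 1)
N(-458) - d = 1 - 1*14941 = 1 - 14941 = -14940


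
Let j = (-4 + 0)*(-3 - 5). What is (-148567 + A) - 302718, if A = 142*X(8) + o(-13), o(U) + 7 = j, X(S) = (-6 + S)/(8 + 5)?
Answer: -5866096/13 ≈ -4.5124e+5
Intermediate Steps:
j = 32 (j = -4*(-8) = 32)
X(S) = -6/13 + S/13 (X(S) = (-6 + S)/13 = (-6 + S)*(1/13) = -6/13 + S/13)
o(U) = 25 (o(U) = -7 + 32 = 25)
A = 609/13 (A = 142*(-6/13 + (1/13)*8) + 25 = 142*(-6/13 + 8/13) + 25 = 142*(2/13) + 25 = 284/13 + 25 = 609/13 ≈ 46.846)
(-148567 + A) - 302718 = (-148567 + 609/13) - 302718 = -1930762/13 - 302718 = -5866096/13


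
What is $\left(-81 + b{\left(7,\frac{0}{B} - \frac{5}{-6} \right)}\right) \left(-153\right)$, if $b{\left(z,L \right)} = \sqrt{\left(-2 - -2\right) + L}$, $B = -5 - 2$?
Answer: $12393 - \frac{51 \sqrt{30}}{2} \approx 12253.0$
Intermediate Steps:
$B = -7$
$b{\left(z,L \right)} = \sqrt{L}$ ($b{\left(z,L \right)} = \sqrt{\left(-2 + 2\right) + L} = \sqrt{0 + L} = \sqrt{L}$)
$\left(-81 + b{\left(7,\frac{0}{B} - \frac{5}{-6} \right)}\right) \left(-153\right) = \left(-81 + \sqrt{\frac{0}{-7} - \frac{5}{-6}}\right) \left(-153\right) = \left(-81 + \sqrt{0 \left(- \frac{1}{7}\right) - - \frac{5}{6}}\right) \left(-153\right) = \left(-81 + \sqrt{0 + \frac{5}{6}}\right) \left(-153\right) = \left(-81 + \sqrt{\frac{5}{6}}\right) \left(-153\right) = \left(-81 + \frac{\sqrt{30}}{6}\right) \left(-153\right) = 12393 - \frac{51 \sqrt{30}}{2}$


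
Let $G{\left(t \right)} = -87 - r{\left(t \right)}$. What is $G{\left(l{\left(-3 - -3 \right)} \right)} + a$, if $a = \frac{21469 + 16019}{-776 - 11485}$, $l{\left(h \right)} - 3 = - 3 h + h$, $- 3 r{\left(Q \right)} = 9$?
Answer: $- \frac{355804}{4087} \approx -87.057$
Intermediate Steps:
$r{\left(Q \right)} = -3$ ($r{\left(Q \right)} = \left(- \frac{1}{3}\right) 9 = -3$)
$l{\left(h \right)} = 3 - 2 h$ ($l{\left(h \right)} = 3 + \left(- 3 h + h\right) = 3 - 2 h$)
$a = - \frac{12496}{4087}$ ($a = \frac{37488}{-12261} = 37488 \left(- \frac{1}{12261}\right) = - \frac{12496}{4087} \approx -3.0575$)
$G{\left(t \right)} = -84$ ($G{\left(t \right)} = -87 - -3 = -87 + 3 = -84$)
$G{\left(l{\left(-3 - -3 \right)} \right)} + a = -84 - \frac{12496}{4087} = - \frac{355804}{4087}$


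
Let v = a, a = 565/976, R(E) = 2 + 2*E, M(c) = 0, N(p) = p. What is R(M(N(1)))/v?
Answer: 1952/565 ≈ 3.4549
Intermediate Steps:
a = 565/976 (a = 565*(1/976) = 565/976 ≈ 0.57889)
v = 565/976 ≈ 0.57889
R(M(N(1)))/v = (2 + 2*0)/(565/976) = (2 + 0)*(976/565) = 2*(976/565) = 1952/565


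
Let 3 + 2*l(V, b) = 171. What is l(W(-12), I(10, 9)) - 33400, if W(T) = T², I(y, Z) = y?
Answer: -33316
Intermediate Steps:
l(V, b) = 84 (l(V, b) = -3/2 + (½)*171 = -3/2 + 171/2 = 84)
l(W(-12), I(10, 9)) - 33400 = 84 - 33400 = -33316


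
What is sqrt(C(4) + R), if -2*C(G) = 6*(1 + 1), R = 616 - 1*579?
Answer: sqrt(31) ≈ 5.5678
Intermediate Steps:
R = 37 (R = 616 - 579 = 37)
C(G) = -6 (C(G) = -3*(1 + 1) = -3*2 = -1/2*12 = -6)
sqrt(C(4) + R) = sqrt(-6 + 37) = sqrt(31)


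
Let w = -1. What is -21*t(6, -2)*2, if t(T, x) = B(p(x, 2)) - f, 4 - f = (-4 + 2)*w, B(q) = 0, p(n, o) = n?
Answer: 84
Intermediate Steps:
f = 2 (f = 4 - (-4 + 2)*(-1) = 4 - (-2)*(-1) = 4 - 1*2 = 4 - 2 = 2)
t(T, x) = -2 (t(T, x) = 0 - 1*2 = 0 - 2 = -2)
-21*t(6, -2)*2 = -21*(-2)*2 = 42*2 = 84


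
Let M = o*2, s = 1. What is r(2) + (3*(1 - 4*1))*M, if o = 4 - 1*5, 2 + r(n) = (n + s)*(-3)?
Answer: 7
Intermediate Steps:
r(n) = -5 - 3*n (r(n) = -2 + (n + 1)*(-3) = -2 + (1 + n)*(-3) = -2 + (-3 - 3*n) = -5 - 3*n)
o = -1 (o = 4 - 5 = -1)
M = -2 (M = -1*2 = -2)
r(2) + (3*(1 - 4*1))*M = (-5 - 3*2) + (3*(1 - 4*1))*(-2) = (-5 - 6) + (3*(1 - 4))*(-2) = -11 + (3*(-3))*(-2) = -11 - 9*(-2) = -11 + 18 = 7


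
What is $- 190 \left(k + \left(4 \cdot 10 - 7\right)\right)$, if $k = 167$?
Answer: $-38000$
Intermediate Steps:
$- 190 \left(k + \left(4 \cdot 10 - 7\right)\right) = - 190 \left(167 + \left(4 \cdot 10 - 7\right)\right) = - 190 \left(167 + \left(40 - 7\right)\right) = - 190 \left(167 + 33\right) = \left(-190\right) 200 = -38000$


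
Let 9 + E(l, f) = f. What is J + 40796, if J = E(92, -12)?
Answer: 40775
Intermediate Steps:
E(l, f) = -9 + f
J = -21 (J = -9 - 12 = -21)
J + 40796 = -21 + 40796 = 40775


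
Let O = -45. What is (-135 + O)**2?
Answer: 32400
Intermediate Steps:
(-135 + O)**2 = (-135 - 45)**2 = (-180)**2 = 32400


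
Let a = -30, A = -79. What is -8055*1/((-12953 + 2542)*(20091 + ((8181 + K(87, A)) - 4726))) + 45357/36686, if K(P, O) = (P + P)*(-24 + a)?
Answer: 25700351703/20786238215 ≈ 1.2364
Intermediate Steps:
K(P, O) = -108*P (K(P, O) = (P + P)*(-24 - 30) = (2*P)*(-54) = -108*P)
-8055*1/((-12953 + 2542)*(20091 + ((8181 + K(87, A)) - 4726))) + 45357/36686 = -8055*1/((-12953 + 2542)*(20091 + ((8181 - 108*87) - 4726))) + 45357/36686 = -8055*(-1/(10411*(20091 + ((8181 - 9396) - 4726)))) + 45357*(1/36686) = -8055*(-1/(10411*(20091 + (-1215 - 4726)))) + 3489/2822 = -8055*(-1/(10411*(20091 - 5941))) + 3489/2822 = -8055/((-10411*14150)) + 3489/2822 = -8055/(-147315650) + 3489/2822 = -8055*(-1/147315650) + 3489/2822 = 1611/29463130 + 3489/2822 = 25700351703/20786238215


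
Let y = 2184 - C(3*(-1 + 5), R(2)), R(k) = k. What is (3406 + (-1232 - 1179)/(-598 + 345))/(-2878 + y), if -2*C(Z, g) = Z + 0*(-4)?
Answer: -864129/174064 ≈ -4.9644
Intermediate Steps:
C(Z, g) = -Z/2 (C(Z, g) = -(Z + 0*(-4))/2 = -(Z + 0)/2 = -Z/2)
y = 2190 (y = 2184 - (-1)*3*(-1 + 5)/2 = 2184 - (-1)*3*4/2 = 2184 - (-1)*12/2 = 2184 - 1*(-6) = 2184 + 6 = 2190)
(3406 + (-1232 - 1179)/(-598 + 345))/(-2878 + y) = (3406 + (-1232 - 1179)/(-598 + 345))/(-2878 + 2190) = (3406 - 2411/(-253))/(-688) = (3406 - 2411*(-1/253))*(-1/688) = (3406 + 2411/253)*(-1/688) = (864129/253)*(-1/688) = -864129/174064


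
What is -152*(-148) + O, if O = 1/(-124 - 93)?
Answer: 4881631/217 ≈ 22496.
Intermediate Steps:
O = -1/217 (O = 1/(-217) = -1/217 ≈ -0.0046083)
-152*(-148) + O = -152*(-148) - 1/217 = 22496 - 1/217 = 4881631/217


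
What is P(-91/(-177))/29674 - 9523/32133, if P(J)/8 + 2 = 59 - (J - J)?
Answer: -133966427/476757321 ≈ -0.28099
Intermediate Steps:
P(J) = 456 (P(J) = -16 + 8*(59 - (J - J)) = -16 + 8*(59 - 1*0) = -16 + 8*(59 + 0) = -16 + 8*59 = -16 + 472 = 456)
P(-91/(-177))/29674 - 9523/32133 = 456/29674 - 9523/32133 = 456*(1/29674) - 9523*1/32133 = 228/14837 - 9523/32133 = -133966427/476757321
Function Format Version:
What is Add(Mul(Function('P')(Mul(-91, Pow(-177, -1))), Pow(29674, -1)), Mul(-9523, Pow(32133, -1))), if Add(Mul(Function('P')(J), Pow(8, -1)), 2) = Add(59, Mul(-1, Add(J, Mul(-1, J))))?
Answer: Rational(-133966427, 476757321) ≈ -0.28099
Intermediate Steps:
Function('P')(J) = 456 (Function('P')(J) = Add(-16, Mul(8, Add(59, Mul(-1, Add(J, Mul(-1, J)))))) = Add(-16, Mul(8, Add(59, Mul(-1, 0)))) = Add(-16, Mul(8, Add(59, 0))) = Add(-16, Mul(8, 59)) = Add(-16, 472) = 456)
Add(Mul(Function('P')(Mul(-91, Pow(-177, -1))), Pow(29674, -1)), Mul(-9523, Pow(32133, -1))) = Add(Mul(456, Pow(29674, -1)), Mul(-9523, Pow(32133, -1))) = Add(Mul(456, Rational(1, 29674)), Mul(-9523, Rational(1, 32133))) = Add(Rational(228, 14837), Rational(-9523, 32133)) = Rational(-133966427, 476757321)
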